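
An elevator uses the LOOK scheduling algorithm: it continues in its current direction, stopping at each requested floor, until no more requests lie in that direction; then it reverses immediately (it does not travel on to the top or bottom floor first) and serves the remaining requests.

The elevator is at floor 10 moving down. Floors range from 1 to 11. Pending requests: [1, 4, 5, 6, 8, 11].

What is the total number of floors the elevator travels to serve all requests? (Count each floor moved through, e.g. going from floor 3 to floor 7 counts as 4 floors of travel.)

Start at floor 10 moving down, LOOK stop order: [8, 6, 5, 4, 1, 11]
  10 → 8: |8-10| = 2, total = 2
  8 → 6: |6-8| = 2, total = 4
  6 → 5: |5-6| = 1, total = 5
  5 → 4: |4-5| = 1, total = 6
  4 → 1: |1-4| = 3, total = 9
  1 → 11: |11-1| = 10, total = 19

Answer: 19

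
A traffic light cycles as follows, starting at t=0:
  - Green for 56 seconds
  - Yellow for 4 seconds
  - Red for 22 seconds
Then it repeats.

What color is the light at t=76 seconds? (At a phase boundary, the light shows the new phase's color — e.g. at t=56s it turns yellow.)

Cycle length = 56 + 4 + 22 = 82s
t = 76, phase_t = 76 mod 82 = 76
76 >= 60 → RED

Answer: red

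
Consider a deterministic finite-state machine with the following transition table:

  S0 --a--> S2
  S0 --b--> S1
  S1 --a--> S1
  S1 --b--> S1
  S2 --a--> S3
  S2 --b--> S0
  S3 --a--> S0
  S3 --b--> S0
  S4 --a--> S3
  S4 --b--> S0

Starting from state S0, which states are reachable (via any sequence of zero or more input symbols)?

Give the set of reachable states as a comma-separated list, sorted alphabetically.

Answer: S0, S1, S2, S3

Derivation:
BFS from S0:
  visit S0: S0--a-->S2 (new), S0--b-->S1 (new)
  visit S2: S2--a-->S3 (new), S2--b-->S0 (seen)
  visit S1: S1--a-->S1 (seen), S1--b-->S1 (seen)
  visit S3: S3--a-->S0 (seen), S3--b-->S0 (seen)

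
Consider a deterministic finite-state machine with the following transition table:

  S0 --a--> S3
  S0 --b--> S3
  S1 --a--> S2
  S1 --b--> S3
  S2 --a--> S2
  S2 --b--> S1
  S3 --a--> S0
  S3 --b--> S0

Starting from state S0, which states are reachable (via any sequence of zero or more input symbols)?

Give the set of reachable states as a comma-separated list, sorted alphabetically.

Answer: S0, S3

Derivation:
BFS from S0:
  visit S0: S0--a-->S3 (new), S0--b-->S3 (seen)
  visit S3: S3--a-->S0 (seen), S3--b-->S0 (seen)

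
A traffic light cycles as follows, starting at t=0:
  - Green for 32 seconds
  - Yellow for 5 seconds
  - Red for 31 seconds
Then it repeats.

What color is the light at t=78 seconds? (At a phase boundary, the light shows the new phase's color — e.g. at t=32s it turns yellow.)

Answer: green

Derivation:
Cycle length = 32 + 5 + 31 = 68s
t = 78, phase_t = 78 mod 68 = 10
10 < 32 (green end) → GREEN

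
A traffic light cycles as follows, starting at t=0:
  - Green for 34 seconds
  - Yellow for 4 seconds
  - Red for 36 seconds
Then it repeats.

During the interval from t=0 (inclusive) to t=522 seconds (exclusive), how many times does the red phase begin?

Cycle = 34+4+36 = 74s
red phase starts at t = k*74 + 38 for k=0,1,2,...
Need k*74+38 < 522 → k < 6.541
k ∈ {0, ..., 6} → 7 starts

Answer: 7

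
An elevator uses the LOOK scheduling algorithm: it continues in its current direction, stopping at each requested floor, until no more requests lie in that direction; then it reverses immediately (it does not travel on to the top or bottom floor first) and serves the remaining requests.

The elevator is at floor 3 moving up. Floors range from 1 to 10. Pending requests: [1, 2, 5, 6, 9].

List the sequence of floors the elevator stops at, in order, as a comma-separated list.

Answer: 5, 6, 9, 2, 1

Derivation:
Current: 3, moving UP
Serve above first (ascending): [5, 6, 9]
Then reverse, serve below (descending): [2, 1]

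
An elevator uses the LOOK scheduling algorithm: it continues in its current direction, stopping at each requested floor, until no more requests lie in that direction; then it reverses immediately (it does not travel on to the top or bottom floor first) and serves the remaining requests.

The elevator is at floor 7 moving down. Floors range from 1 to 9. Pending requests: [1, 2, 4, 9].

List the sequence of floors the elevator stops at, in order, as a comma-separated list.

Current: 7, moving DOWN
Serve below first (descending): [4, 2, 1]
Then reverse, serve above (ascending): [9]

Answer: 4, 2, 1, 9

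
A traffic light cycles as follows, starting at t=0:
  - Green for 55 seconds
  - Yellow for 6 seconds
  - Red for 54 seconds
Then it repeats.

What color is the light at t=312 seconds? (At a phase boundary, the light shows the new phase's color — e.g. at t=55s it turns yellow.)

Answer: red

Derivation:
Cycle length = 55 + 6 + 54 = 115s
t = 312, phase_t = 312 mod 115 = 82
82 >= 61 → RED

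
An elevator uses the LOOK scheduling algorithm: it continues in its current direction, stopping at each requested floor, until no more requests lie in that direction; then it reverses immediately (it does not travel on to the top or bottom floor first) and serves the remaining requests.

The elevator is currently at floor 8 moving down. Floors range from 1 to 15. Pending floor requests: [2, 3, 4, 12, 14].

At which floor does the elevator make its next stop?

Current floor: 8, direction: down
Requests above: [12, 14]
Requests below: [2, 3, 4]
Moving down and requests lie below → nearest below is max([2, 3, 4]) = 4

Answer: 4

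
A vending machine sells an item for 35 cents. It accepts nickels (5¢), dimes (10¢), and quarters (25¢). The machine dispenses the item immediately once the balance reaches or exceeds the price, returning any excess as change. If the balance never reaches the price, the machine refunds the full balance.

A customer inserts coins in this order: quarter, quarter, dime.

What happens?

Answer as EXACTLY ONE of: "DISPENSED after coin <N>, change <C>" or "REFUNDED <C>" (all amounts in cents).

Price: 35¢
Coin 1 (quarter, 25¢): balance = 25¢
Coin 2 (quarter, 25¢): balance = 50¢
  → balance >= price → DISPENSE, change = 50 - 35 = 15¢

Answer: DISPENSED after coin 2, change 15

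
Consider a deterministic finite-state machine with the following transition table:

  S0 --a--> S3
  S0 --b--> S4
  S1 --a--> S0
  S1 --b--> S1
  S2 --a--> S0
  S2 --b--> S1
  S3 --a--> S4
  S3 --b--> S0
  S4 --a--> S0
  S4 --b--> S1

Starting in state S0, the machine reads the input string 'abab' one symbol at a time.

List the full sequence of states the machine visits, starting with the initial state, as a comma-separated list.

Answer: S0, S3, S0, S3, S0

Derivation:
Start: S0
  read 'a': S0 --a--> S3
  read 'b': S3 --b--> S0
  read 'a': S0 --a--> S3
  read 'b': S3 --b--> S0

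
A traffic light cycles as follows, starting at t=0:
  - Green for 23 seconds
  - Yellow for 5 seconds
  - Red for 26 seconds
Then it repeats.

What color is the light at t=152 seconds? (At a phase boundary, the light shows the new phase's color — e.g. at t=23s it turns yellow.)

Answer: red

Derivation:
Cycle length = 23 + 5 + 26 = 54s
t = 152, phase_t = 152 mod 54 = 44
44 >= 28 → RED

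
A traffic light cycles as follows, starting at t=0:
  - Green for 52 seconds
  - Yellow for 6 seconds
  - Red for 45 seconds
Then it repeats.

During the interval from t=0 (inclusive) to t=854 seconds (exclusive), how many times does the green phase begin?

Cycle = 52+6+45 = 103s
green phase starts at t = k*103 + 0 for k=0,1,2,...
Need k*103+0 < 854 → k < 8.291
k ∈ {0, ..., 8} → 9 starts

Answer: 9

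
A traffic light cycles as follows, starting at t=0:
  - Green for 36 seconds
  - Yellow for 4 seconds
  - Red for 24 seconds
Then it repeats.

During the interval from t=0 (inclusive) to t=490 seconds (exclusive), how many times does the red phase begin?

Cycle = 36+4+24 = 64s
red phase starts at t = k*64 + 40 for k=0,1,2,...
Need k*64+40 < 490 → k < 7.031
k ∈ {0, ..., 7} → 8 starts

Answer: 8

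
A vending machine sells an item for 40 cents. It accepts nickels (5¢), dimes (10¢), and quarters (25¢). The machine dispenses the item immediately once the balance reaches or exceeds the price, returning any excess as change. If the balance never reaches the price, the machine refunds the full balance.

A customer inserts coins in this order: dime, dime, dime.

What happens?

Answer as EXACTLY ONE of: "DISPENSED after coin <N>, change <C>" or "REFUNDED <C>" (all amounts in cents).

Price: 40¢
Coin 1 (dime, 10¢): balance = 10¢
Coin 2 (dime, 10¢): balance = 20¢
Coin 3 (dime, 10¢): balance = 30¢
All coins inserted, balance 30¢ < price 40¢ → REFUND 30¢

Answer: REFUNDED 30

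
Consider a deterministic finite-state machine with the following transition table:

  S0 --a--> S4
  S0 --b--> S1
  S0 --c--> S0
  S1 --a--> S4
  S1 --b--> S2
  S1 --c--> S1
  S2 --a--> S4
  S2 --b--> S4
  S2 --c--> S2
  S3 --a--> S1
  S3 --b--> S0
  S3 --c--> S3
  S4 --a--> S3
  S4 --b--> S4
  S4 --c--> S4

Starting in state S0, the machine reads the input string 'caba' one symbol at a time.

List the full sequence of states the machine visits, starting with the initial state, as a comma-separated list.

Start: S0
  read 'c': S0 --c--> S0
  read 'a': S0 --a--> S4
  read 'b': S4 --b--> S4
  read 'a': S4 --a--> S3

Answer: S0, S0, S4, S4, S3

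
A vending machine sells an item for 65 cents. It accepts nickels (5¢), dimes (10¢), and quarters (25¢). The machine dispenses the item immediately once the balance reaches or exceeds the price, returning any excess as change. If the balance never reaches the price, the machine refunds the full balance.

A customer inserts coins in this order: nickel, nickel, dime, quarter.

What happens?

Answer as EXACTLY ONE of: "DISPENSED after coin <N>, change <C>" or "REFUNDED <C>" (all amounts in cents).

Price: 65¢
Coin 1 (nickel, 5¢): balance = 5¢
Coin 2 (nickel, 5¢): balance = 10¢
Coin 3 (dime, 10¢): balance = 20¢
Coin 4 (quarter, 25¢): balance = 45¢
All coins inserted, balance 45¢ < price 65¢ → REFUND 45¢

Answer: REFUNDED 45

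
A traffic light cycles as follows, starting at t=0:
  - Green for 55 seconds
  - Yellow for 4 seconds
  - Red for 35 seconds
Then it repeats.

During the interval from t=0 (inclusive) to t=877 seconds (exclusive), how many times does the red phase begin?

Answer: 9

Derivation:
Cycle = 55+4+35 = 94s
red phase starts at t = k*94 + 59 for k=0,1,2,...
Need k*94+59 < 877 → k < 8.702
k ∈ {0, ..., 8} → 9 starts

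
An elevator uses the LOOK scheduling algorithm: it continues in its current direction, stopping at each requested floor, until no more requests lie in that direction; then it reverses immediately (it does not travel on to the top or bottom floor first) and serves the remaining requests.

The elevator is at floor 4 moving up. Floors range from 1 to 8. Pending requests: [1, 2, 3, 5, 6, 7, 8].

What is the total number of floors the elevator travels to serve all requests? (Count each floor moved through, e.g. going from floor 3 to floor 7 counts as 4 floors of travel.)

Start at floor 4 moving up, LOOK stop order: [5, 6, 7, 8, 3, 2, 1]
  4 → 5: |5-4| = 1, total = 1
  5 → 6: |6-5| = 1, total = 2
  6 → 7: |7-6| = 1, total = 3
  7 → 8: |8-7| = 1, total = 4
  8 → 3: |3-8| = 5, total = 9
  3 → 2: |2-3| = 1, total = 10
  2 → 1: |1-2| = 1, total = 11

Answer: 11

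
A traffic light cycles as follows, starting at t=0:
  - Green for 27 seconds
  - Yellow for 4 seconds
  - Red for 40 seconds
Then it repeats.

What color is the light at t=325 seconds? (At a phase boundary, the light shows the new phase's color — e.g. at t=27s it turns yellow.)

Cycle length = 27 + 4 + 40 = 71s
t = 325, phase_t = 325 mod 71 = 41
41 >= 31 → RED

Answer: red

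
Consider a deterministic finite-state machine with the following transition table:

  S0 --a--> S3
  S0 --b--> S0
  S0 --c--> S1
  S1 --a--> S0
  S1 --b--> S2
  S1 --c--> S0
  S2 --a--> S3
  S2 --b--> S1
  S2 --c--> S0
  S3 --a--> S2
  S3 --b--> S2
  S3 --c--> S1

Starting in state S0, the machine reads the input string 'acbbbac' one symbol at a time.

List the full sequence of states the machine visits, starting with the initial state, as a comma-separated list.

Start: S0
  read 'a': S0 --a--> S3
  read 'c': S3 --c--> S1
  read 'b': S1 --b--> S2
  read 'b': S2 --b--> S1
  read 'b': S1 --b--> S2
  read 'a': S2 --a--> S3
  read 'c': S3 --c--> S1

Answer: S0, S3, S1, S2, S1, S2, S3, S1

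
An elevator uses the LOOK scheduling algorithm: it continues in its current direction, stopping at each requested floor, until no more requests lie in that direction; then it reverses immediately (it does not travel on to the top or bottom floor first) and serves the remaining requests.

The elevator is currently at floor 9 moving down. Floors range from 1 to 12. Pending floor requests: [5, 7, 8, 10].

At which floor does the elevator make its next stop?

Current floor: 9, direction: down
Requests above: [10]
Requests below: [5, 7, 8]
Moving down and requests lie below → nearest below is max([5, 7, 8]) = 8

Answer: 8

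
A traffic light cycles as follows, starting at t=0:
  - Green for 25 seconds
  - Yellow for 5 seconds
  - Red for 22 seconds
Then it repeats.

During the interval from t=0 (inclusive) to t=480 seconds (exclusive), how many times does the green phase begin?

Cycle = 25+5+22 = 52s
green phase starts at t = k*52 + 0 for k=0,1,2,...
Need k*52+0 < 480 → k < 9.231
k ∈ {0, ..., 9} → 10 starts

Answer: 10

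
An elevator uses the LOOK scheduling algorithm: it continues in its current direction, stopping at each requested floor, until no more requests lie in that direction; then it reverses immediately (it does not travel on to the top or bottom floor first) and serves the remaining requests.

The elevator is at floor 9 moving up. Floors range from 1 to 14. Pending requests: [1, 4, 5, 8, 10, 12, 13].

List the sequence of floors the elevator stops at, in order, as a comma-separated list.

Current: 9, moving UP
Serve above first (ascending): [10, 12, 13]
Then reverse, serve below (descending): [8, 5, 4, 1]

Answer: 10, 12, 13, 8, 5, 4, 1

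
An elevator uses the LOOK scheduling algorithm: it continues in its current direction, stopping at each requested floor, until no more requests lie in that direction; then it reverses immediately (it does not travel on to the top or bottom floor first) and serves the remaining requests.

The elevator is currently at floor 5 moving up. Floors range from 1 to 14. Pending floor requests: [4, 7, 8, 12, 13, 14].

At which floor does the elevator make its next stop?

Answer: 7

Derivation:
Current floor: 5, direction: up
Requests above: [7, 8, 12, 13, 14]
Requests below: [4]
Moving up and requests lie above → nearest above is min([7, 8, 12, 13, 14]) = 7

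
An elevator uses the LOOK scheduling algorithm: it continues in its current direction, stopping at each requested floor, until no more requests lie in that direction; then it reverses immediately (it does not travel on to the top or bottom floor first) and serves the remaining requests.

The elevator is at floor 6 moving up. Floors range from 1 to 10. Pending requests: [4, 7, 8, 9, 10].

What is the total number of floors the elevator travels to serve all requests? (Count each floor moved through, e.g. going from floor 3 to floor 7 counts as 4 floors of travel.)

Answer: 10

Derivation:
Start at floor 6 moving up, LOOK stop order: [7, 8, 9, 10, 4]
  6 → 7: |7-6| = 1, total = 1
  7 → 8: |8-7| = 1, total = 2
  8 → 9: |9-8| = 1, total = 3
  9 → 10: |10-9| = 1, total = 4
  10 → 4: |4-10| = 6, total = 10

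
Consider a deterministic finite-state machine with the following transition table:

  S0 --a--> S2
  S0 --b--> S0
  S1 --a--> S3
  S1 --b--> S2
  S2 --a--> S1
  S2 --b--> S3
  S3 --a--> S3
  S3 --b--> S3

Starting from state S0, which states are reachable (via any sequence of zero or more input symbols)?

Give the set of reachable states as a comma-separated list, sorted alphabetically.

BFS from S0:
  visit S0: S0--a-->S2 (new), S0--b-->S0 (seen)
  visit S2: S2--a-->S1 (new), S2--b-->S3 (new)
  visit S1: S1--a-->S3 (seen), S1--b-->S2 (seen)
  visit S3: S3--a-->S3 (seen), S3--b-->S3 (seen)

Answer: S0, S1, S2, S3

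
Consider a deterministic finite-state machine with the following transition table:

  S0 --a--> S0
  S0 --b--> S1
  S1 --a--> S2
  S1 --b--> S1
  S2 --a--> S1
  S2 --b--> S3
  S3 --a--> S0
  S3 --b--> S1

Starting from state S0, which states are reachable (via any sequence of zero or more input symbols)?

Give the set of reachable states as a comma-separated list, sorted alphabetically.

BFS from S0:
  visit S0: S0--a-->S0 (seen), S0--b-->S1 (new)
  visit S1: S1--a-->S2 (new), S1--b-->S1 (seen)
  visit S2: S2--a-->S1 (seen), S2--b-->S3 (new)
  visit S3: S3--a-->S0 (seen), S3--b-->S1 (seen)

Answer: S0, S1, S2, S3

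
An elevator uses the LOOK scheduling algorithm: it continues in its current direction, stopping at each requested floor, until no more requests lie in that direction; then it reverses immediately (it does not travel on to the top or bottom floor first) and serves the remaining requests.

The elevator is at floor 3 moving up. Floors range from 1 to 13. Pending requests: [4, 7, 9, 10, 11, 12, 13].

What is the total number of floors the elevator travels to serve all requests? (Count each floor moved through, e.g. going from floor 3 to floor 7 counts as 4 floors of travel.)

Start at floor 3 moving up, LOOK stop order: [4, 7, 9, 10, 11, 12, 13]
  3 → 4: |4-3| = 1, total = 1
  4 → 7: |7-4| = 3, total = 4
  7 → 9: |9-7| = 2, total = 6
  9 → 10: |10-9| = 1, total = 7
  10 → 11: |11-10| = 1, total = 8
  11 → 12: |12-11| = 1, total = 9
  12 → 13: |13-12| = 1, total = 10

Answer: 10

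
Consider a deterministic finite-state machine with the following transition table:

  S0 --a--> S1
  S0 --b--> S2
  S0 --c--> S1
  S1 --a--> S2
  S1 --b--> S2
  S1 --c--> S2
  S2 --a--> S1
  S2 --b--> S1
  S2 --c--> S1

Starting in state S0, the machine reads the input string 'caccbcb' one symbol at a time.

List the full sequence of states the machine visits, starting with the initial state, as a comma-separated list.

Start: S0
  read 'c': S0 --c--> S1
  read 'a': S1 --a--> S2
  read 'c': S2 --c--> S1
  read 'c': S1 --c--> S2
  read 'b': S2 --b--> S1
  read 'c': S1 --c--> S2
  read 'b': S2 --b--> S1

Answer: S0, S1, S2, S1, S2, S1, S2, S1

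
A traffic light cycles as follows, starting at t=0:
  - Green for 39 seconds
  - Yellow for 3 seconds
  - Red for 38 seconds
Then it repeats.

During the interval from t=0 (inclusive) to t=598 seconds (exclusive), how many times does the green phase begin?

Cycle = 39+3+38 = 80s
green phase starts at t = k*80 + 0 for k=0,1,2,...
Need k*80+0 < 598 → k < 7.475
k ∈ {0, ..., 7} → 8 starts

Answer: 8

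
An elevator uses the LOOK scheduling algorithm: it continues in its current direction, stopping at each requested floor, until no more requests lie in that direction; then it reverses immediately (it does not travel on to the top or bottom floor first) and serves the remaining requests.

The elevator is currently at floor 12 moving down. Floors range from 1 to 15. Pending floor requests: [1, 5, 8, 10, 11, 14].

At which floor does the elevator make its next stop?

Current floor: 12, direction: down
Requests above: [14]
Requests below: [1, 5, 8, 10, 11]
Moving down and requests lie below → nearest below is max([1, 5, 8, 10, 11]) = 11

Answer: 11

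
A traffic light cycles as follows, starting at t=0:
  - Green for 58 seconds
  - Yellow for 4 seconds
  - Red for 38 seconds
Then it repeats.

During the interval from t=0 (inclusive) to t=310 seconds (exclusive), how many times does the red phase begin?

Cycle = 58+4+38 = 100s
red phase starts at t = k*100 + 62 for k=0,1,2,...
Need k*100+62 < 310 → k < 2.480
k ∈ {0, ..., 2} → 3 starts

Answer: 3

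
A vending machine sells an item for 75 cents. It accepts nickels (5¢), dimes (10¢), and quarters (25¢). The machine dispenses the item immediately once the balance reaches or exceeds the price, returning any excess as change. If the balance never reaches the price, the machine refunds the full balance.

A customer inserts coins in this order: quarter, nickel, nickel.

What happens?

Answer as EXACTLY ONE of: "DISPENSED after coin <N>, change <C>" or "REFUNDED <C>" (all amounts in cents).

Answer: REFUNDED 35

Derivation:
Price: 75¢
Coin 1 (quarter, 25¢): balance = 25¢
Coin 2 (nickel, 5¢): balance = 30¢
Coin 3 (nickel, 5¢): balance = 35¢
All coins inserted, balance 35¢ < price 75¢ → REFUND 35¢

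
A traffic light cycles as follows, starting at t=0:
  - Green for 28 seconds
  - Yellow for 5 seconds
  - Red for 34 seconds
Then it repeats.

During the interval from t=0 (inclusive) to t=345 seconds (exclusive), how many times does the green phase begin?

Cycle = 28+5+34 = 67s
green phase starts at t = k*67 + 0 for k=0,1,2,...
Need k*67+0 < 345 → k < 5.149
k ∈ {0, ..., 5} → 6 starts

Answer: 6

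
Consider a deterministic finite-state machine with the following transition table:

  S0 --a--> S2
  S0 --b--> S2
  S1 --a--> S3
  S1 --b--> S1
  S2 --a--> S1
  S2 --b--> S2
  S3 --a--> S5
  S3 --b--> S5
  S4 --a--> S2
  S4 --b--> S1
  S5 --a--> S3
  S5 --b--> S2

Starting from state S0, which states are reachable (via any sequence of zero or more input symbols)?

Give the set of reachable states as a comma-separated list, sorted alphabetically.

Answer: S0, S1, S2, S3, S5

Derivation:
BFS from S0:
  visit S0: S0--a-->S2 (new), S0--b-->S2 (seen)
  visit S2: S2--a-->S1 (new), S2--b-->S2 (seen)
  visit S1: S1--a-->S3 (new), S1--b-->S1 (seen)
  visit S3: S3--a-->S5 (new), S3--b-->S5 (seen)
  visit S5: S5--a-->S3 (seen), S5--b-->S2 (seen)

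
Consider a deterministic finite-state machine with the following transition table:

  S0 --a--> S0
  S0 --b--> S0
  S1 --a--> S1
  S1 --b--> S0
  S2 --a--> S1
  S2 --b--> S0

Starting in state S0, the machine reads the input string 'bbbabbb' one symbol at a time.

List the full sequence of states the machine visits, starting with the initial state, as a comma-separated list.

Start: S0
  read 'b': S0 --b--> S0
  read 'b': S0 --b--> S0
  read 'b': S0 --b--> S0
  read 'a': S0 --a--> S0
  read 'b': S0 --b--> S0
  read 'b': S0 --b--> S0
  read 'b': S0 --b--> S0

Answer: S0, S0, S0, S0, S0, S0, S0, S0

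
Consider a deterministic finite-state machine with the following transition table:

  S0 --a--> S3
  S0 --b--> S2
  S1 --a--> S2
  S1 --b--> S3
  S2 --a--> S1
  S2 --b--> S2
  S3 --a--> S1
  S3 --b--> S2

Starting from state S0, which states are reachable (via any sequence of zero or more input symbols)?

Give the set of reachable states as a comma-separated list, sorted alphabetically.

Answer: S0, S1, S2, S3

Derivation:
BFS from S0:
  visit S0: S0--a-->S3 (new), S0--b-->S2 (new)
  visit S3: S3--a-->S1 (new), S3--b-->S2 (seen)
  visit S2: S2--a-->S1 (seen), S2--b-->S2 (seen)
  visit S1: S1--a-->S2 (seen), S1--b-->S3 (seen)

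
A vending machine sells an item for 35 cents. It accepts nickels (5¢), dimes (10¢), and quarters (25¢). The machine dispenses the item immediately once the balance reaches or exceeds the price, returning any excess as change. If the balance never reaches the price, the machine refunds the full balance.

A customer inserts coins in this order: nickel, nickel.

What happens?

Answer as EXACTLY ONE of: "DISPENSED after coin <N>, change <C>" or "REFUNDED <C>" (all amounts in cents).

Price: 35¢
Coin 1 (nickel, 5¢): balance = 5¢
Coin 2 (nickel, 5¢): balance = 10¢
All coins inserted, balance 10¢ < price 35¢ → REFUND 10¢

Answer: REFUNDED 10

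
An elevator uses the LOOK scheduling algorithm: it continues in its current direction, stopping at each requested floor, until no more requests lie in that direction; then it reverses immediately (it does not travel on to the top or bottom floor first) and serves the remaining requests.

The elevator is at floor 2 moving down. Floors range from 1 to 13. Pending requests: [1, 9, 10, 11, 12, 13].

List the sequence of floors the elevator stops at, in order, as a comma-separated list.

Current: 2, moving DOWN
Serve below first (descending): [1]
Then reverse, serve above (ascending): [9, 10, 11, 12, 13]

Answer: 1, 9, 10, 11, 12, 13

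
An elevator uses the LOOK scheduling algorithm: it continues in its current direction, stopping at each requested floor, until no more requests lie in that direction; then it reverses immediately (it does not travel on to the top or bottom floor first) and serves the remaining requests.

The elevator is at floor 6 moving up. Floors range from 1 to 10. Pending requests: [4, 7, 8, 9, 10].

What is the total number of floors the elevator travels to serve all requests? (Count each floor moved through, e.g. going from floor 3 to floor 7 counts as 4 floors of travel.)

Start at floor 6 moving up, LOOK stop order: [7, 8, 9, 10, 4]
  6 → 7: |7-6| = 1, total = 1
  7 → 8: |8-7| = 1, total = 2
  8 → 9: |9-8| = 1, total = 3
  9 → 10: |10-9| = 1, total = 4
  10 → 4: |4-10| = 6, total = 10

Answer: 10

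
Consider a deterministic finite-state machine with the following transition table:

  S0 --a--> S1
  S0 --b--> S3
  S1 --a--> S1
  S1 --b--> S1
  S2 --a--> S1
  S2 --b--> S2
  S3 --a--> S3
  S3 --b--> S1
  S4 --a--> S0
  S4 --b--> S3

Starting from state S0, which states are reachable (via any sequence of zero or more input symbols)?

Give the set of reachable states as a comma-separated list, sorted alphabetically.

BFS from S0:
  visit S0: S0--a-->S1 (new), S0--b-->S3 (new)
  visit S1: S1--a-->S1 (seen), S1--b-->S1 (seen)
  visit S3: S3--a-->S3 (seen), S3--b-->S1 (seen)

Answer: S0, S1, S3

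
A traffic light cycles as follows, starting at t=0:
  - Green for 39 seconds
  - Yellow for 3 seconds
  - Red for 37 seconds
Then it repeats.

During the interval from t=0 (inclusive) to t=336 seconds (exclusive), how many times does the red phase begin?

Answer: 4

Derivation:
Cycle = 39+3+37 = 79s
red phase starts at t = k*79 + 42 for k=0,1,2,...
Need k*79+42 < 336 → k < 3.722
k ∈ {0, ..., 3} → 4 starts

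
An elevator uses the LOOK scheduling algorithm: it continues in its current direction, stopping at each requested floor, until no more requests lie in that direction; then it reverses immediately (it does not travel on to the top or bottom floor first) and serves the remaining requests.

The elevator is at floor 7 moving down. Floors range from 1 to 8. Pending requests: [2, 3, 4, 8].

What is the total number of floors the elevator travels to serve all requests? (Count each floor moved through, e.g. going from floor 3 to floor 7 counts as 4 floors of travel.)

Answer: 11

Derivation:
Start at floor 7 moving down, LOOK stop order: [4, 3, 2, 8]
  7 → 4: |4-7| = 3, total = 3
  4 → 3: |3-4| = 1, total = 4
  3 → 2: |2-3| = 1, total = 5
  2 → 8: |8-2| = 6, total = 11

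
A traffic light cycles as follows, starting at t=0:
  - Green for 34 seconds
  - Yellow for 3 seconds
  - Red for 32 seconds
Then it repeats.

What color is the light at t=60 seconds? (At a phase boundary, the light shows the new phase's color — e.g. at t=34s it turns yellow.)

Answer: red

Derivation:
Cycle length = 34 + 3 + 32 = 69s
t = 60, phase_t = 60 mod 69 = 60
60 >= 37 → RED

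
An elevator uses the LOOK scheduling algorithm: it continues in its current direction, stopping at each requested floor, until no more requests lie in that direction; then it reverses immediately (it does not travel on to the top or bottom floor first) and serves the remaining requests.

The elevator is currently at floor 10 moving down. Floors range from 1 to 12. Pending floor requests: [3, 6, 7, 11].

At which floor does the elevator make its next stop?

Answer: 7

Derivation:
Current floor: 10, direction: down
Requests above: [11]
Requests below: [3, 6, 7]
Moving down and requests lie below → nearest below is max([3, 6, 7]) = 7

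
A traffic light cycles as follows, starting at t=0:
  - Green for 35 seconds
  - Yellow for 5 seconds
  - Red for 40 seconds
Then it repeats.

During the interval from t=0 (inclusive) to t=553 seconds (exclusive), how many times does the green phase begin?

Answer: 7

Derivation:
Cycle = 35+5+40 = 80s
green phase starts at t = k*80 + 0 for k=0,1,2,...
Need k*80+0 < 553 → k < 6.912
k ∈ {0, ..., 6} → 7 starts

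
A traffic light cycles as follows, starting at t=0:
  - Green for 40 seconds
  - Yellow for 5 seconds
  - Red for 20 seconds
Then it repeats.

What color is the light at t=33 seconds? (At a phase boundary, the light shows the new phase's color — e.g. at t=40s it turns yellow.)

Answer: green

Derivation:
Cycle length = 40 + 5 + 20 = 65s
t = 33, phase_t = 33 mod 65 = 33
33 < 40 (green end) → GREEN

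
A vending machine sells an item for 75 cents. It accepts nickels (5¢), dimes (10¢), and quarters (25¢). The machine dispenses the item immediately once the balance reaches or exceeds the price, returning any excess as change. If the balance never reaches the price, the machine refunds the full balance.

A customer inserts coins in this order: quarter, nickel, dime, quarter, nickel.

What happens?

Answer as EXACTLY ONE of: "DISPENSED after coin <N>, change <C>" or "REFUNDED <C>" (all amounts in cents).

Price: 75¢
Coin 1 (quarter, 25¢): balance = 25¢
Coin 2 (nickel, 5¢): balance = 30¢
Coin 3 (dime, 10¢): balance = 40¢
Coin 4 (quarter, 25¢): balance = 65¢
Coin 5 (nickel, 5¢): balance = 70¢
All coins inserted, balance 70¢ < price 75¢ → REFUND 70¢

Answer: REFUNDED 70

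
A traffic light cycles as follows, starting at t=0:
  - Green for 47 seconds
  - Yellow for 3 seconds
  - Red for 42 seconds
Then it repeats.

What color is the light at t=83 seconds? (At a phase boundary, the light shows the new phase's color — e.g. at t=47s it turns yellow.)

Cycle length = 47 + 3 + 42 = 92s
t = 83, phase_t = 83 mod 92 = 83
83 >= 50 → RED

Answer: red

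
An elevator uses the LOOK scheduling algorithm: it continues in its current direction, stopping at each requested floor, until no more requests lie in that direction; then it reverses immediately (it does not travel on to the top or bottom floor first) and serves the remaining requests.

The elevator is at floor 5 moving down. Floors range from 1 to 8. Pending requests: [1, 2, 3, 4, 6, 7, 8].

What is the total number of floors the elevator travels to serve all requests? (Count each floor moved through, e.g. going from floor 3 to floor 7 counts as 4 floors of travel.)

Answer: 11

Derivation:
Start at floor 5 moving down, LOOK stop order: [4, 3, 2, 1, 6, 7, 8]
  5 → 4: |4-5| = 1, total = 1
  4 → 3: |3-4| = 1, total = 2
  3 → 2: |2-3| = 1, total = 3
  2 → 1: |1-2| = 1, total = 4
  1 → 6: |6-1| = 5, total = 9
  6 → 7: |7-6| = 1, total = 10
  7 → 8: |8-7| = 1, total = 11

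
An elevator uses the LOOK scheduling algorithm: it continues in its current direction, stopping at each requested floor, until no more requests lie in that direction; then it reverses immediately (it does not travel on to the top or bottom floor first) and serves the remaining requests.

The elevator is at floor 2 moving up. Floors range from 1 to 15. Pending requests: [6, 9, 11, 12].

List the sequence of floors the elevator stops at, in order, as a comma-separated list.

Current: 2, moving UP
Serve above first (ascending): [6, 9, 11, 12]
Then reverse, serve below (descending): []

Answer: 6, 9, 11, 12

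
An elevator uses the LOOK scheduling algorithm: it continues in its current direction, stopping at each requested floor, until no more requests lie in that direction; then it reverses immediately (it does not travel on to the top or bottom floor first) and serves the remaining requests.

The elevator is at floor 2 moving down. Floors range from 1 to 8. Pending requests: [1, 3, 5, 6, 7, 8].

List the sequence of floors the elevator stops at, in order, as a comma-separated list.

Current: 2, moving DOWN
Serve below first (descending): [1]
Then reverse, serve above (ascending): [3, 5, 6, 7, 8]

Answer: 1, 3, 5, 6, 7, 8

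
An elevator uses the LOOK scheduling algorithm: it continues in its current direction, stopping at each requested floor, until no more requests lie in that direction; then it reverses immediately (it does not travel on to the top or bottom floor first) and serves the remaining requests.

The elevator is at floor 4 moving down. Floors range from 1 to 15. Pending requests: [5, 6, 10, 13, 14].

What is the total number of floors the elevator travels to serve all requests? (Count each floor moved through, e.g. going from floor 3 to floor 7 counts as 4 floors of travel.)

Start at floor 4 moving down, LOOK stop order: [5, 6, 10, 13, 14]
  4 → 5: |5-4| = 1, total = 1
  5 → 6: |6-5| = 1, total = 2
  6 → 10: |10-6| = 4, total = 6
  10 → 13: |13-10| = 3, total = 9
  13 → 14: |14-13| = 1, total = 10

Answer: 10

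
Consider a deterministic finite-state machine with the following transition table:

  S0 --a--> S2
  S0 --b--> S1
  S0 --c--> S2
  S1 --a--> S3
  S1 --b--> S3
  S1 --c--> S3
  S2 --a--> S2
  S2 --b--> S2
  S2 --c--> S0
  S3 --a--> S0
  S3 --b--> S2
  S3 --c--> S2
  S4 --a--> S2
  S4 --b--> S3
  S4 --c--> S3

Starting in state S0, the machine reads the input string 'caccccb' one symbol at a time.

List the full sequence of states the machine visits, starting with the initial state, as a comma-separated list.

Answer: S0, S2, S2, S0, S2, S0, S2, S2

Derivation:
Start: S0
  read 'c': S0 --c--> S2
  read 'a': S2 --a--> S2
  read 'c': S2 --c--> S0
  read 'c': S0 --c--> S2
  read 'c': S2 --c--> S0
  read 'c': S0 --c--> S2
  read 'b': S2 --b--> S2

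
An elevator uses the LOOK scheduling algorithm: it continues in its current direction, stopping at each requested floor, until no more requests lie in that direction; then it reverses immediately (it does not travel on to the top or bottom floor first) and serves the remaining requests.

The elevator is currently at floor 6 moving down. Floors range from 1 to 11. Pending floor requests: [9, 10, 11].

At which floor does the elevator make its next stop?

Current floor: 6, direction: down
Requests above: [9, 10, 11]
Requests below: []
Moving down but no requests below → reverse; nearest above is min([9, 10, 11]) = 9

Answer: 9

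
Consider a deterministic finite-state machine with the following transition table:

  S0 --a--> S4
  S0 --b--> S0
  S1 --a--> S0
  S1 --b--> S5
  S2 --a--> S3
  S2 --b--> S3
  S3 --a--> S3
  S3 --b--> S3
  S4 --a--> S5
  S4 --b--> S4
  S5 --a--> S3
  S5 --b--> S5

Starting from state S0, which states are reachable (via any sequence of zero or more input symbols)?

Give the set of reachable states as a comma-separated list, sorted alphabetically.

Answer: S0, S3, S4, S5

Derivation:
BFS from S0:
  visit S0: S0--a-->S4 (new), S0--b-->S0 (seen)
  visit S4: S4--a-->S5 (new), S4--b-->S4 (seen)
  visit S5: S5--a-->S3 (new), S5--b-->S5 (seen)
  visit S3: S3--a-->S3 (seen), S3--b-->S3 (seen)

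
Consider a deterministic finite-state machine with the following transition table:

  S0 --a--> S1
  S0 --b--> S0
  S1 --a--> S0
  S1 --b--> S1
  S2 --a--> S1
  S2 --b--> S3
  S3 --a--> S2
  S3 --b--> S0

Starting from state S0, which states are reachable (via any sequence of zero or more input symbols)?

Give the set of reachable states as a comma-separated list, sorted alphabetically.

Answer: S0, S1

Derivation:
BFS from S0:
  visit S0: S0--a-->S1 (new), S0--b-->S0 (seen)
  visit S1: S1--a-->S0 (seen), S1--b-->S1 (seen)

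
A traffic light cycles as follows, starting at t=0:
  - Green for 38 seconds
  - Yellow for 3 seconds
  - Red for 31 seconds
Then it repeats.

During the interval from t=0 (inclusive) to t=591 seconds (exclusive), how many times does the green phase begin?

Answer: 9

Derivation:
Cycle = 38+3+31 = 72s
green phase starts at t = k*72 + 0 for k=0,1,2,...
Need k*72+0 < 591 → k < 8.208
k ∈ {0, ..., 8} → 9 starts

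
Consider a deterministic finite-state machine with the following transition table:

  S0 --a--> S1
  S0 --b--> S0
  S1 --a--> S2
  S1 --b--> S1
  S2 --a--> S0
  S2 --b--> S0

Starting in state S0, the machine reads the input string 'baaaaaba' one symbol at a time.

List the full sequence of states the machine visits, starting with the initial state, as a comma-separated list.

Answer: S0, S0, S1, S2, S0, S1, S2, S0, S1

Derivation:
Start: S0
  read 'b': S0 --b--> S0
  read 'a': S0 --a--> S1
  read 'a': S1 --a--> S2
  read 'a': S2 --a--> S0
  read 'a': S0 --a--> S1
  read 'a': S1 --a--> S2
  read 'b': S2 --b--> S0
  read 'a': S0 --a--> S1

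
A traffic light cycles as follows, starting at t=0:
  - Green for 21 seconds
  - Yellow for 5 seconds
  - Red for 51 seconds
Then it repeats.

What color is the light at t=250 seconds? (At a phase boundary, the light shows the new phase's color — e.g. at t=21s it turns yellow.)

Cycle length = 21 + 5 + 51 = 77s
t = 250, phase_t = 250 mod 77 = 19
19 < 21 (green end) → GREEN

Answer: green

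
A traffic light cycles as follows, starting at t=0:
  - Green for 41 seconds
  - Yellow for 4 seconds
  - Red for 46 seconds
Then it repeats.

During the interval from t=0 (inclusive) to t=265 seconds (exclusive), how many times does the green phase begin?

Answer: 3

Derivation:
Cycle = 41+4+46 = 91s
green phase starts at t = k*91 + 0 for k=0,1,2,...
Need k*91+0 < 265 → k < 2.912
k ∈ {0, ..., 2} → 3 starts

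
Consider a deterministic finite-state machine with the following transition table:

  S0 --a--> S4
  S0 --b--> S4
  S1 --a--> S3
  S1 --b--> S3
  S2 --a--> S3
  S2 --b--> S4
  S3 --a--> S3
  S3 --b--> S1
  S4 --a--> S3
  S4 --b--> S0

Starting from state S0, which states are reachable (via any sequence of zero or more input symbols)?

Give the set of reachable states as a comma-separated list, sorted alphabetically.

BFS from S0:
  visit S0: S0--a-->S4 (new), S0--b-->S4 (seen)
  visit S4: S4--a-->S3 (new), S4--b-->S0 (seen)
  visit S3: S3--a-->S3 (seen), S3--b-->S1 (new)
  visit S1: S1--a-->S3 (seen), S1--b-->S3 (seen)

Answer: S0, S1, S3, S4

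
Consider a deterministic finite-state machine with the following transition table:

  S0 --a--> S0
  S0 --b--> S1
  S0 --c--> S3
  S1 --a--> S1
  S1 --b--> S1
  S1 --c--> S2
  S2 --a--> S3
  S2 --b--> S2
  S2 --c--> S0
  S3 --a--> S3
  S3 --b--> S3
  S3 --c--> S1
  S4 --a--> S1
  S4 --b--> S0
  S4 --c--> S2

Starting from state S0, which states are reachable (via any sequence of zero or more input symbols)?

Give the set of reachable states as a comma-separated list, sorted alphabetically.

Answer: S0, S1, S2, S3

Derivation:
BFS from S0:
  visit S0: S0--a-->S0 (seen), S0--b-->S1 (new), S0--c-->S3 (new)
  visit S1: S1--a-->S1 (seen), S1--b-->S1 (seen), S1--c-->S2 (new)
  visit S3: S3--a-->S3 (seen), S3--b-->S3 (seen), S3--c-->S1 (seen)
  visit S2: S2--a-->S3 (seen), S2--b-->S2 (seen), S2--c-->S0 (seen)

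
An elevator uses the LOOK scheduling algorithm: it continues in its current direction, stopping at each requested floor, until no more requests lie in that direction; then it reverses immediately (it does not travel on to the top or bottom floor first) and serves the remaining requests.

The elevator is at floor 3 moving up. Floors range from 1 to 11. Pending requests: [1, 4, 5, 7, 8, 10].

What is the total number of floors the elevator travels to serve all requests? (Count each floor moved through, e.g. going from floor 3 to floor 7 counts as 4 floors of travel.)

Answer: 16

Derivation:
Start at floor 3 moving up, LOOK stop order: [4, 5, 7, 8, 10, 1]
  3 → 4: |4-3| = 1, total = 1
  4 → 5: |5-4| = 1, total = 2
  5 → 7: |7-5| = 2, total = 4
  7 → 8: |8-7| = 1, total = 5
  8 → 10: |10-8| = 2, total = 7
  10 → 1: |1-10| = 9, total = 16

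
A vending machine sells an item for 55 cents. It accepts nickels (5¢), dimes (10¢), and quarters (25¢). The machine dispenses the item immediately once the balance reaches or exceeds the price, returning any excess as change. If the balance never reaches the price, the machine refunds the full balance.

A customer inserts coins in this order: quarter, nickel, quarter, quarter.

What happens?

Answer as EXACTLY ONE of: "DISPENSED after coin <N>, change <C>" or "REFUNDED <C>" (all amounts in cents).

Answer: DISPENSED after coin 3, change 0

Derivation:
Price: 55¢
Coin 1 (quarter, 25¢): balance = 25¢
Coin 2 (nickel, 5¢): balance = 30¢
Coin 3 (quarter, 25¢): balance = 55¢
  → balance >= price → DISPENSE, change = 55 - 55 = 0¢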